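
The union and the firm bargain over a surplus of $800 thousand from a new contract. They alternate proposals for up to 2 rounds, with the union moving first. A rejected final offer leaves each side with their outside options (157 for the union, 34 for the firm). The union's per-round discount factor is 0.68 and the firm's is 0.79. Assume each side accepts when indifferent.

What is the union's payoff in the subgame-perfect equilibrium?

Round 2 (the firm proposes): the union gets 157 if talks fail, so the firm offers 157 and keeps 643.
Round 1 (the union proposes): the firm can get 643 next round, worth 0.79 × 643 = 507.97 now. The union offers 507.97 and keeps 800 − 507.97 = 292.03.

292.03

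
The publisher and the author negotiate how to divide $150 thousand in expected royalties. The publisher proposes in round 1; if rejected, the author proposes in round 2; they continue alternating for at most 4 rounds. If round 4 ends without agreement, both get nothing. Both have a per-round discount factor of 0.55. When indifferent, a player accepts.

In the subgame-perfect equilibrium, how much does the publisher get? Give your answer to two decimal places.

87.92

By backward induction:
Round 4 (the author proposes): the publisher will accept anything ≥ 0, so the author offers 0 and keeps 150.
Round 3 (the publisher proposes): the author can get 150 next round, worth 0.55 × 150 = 82.5 now. The publisher offers 82.5 and keeps 150 − 82.5 = 67.5.
Round 2 (the author proposes): the publisher can get 67.5 next round, worth 0.55 × 67.5 = 37.125 now. The author offers 37.125 and keeps 150 − 37.125 = 112.875.
Round 1 (the publisher proposes): the author can get 112.875 next round, worth 0.55 × 112.875 = 62.08125 now. The publisher offers 62.08125 and keeps 150 − 62.08125 = 87.91875.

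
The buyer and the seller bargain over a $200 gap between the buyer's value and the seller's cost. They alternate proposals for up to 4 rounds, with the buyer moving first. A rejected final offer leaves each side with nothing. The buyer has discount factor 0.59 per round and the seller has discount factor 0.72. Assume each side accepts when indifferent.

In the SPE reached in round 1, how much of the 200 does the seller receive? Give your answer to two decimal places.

Round 4 (the seller proposes): the buyer will accept anything ≥ 0, so the seller offers 0 and keeps 200.
Round 3 (the buyer proposes): the seller can get 200 next round, worth 0.72 × 200 = 144 now; the buyer offers that and keeps 56.
Round 2 (the seller proposes): the buyer can get 56 next round, worth 0.59 × 56 = 33.04 now, so the seller offers 33.04, keeping 166.96.
Round 1 (the buyer proposes): the seller can get 166.96 next round, worth 0.72 × 166.96 = 120.2112 now, so the buyer offers 120.2112, keeping 79.7888.

120.21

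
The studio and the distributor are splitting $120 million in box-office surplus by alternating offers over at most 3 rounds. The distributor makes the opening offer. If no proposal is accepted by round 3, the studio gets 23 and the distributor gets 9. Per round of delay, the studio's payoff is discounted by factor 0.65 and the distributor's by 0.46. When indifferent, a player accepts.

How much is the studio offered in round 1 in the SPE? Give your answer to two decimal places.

Round 3 (the distributor proposes): the studio gets 23 if talks fail, so the distributor offers 23 and keeps 97.
Round 2 (the studio proposes): the distributor can get 97 next round, worth 0.46 × 97 = 44.62 now, so the studio offers 44.62, keeping 75.38.
Round 1 (the distributor proposes): the studio can get 75.38 next round, worth 0.65 × 75.38 = 48.997 now, so the distributor offers 48.997, keeping 71.003.

49.00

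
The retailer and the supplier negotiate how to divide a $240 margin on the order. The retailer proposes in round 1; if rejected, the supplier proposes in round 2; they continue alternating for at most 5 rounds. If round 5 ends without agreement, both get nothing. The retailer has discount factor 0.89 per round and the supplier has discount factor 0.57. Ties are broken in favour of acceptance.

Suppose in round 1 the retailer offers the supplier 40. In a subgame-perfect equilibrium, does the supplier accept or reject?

Accept

Work out the supplier's continuation value if the offer is rejected.
Round 5 (the retailer proposes): rejection yields 0 for the supplier; the retailer offers 0 and keeps 240.
Round 4 (the supplier proposes): the retailer can get 240 next round, worth 0.89 × 240 = 213.6 now. The supplier offers 213.6 and keeps 240 − 213.6 = 26.4.
Round 3 (the retailer proposes): the supplier can get 26.4 next round, worth 0.57 × 26.4 = 15.048 now. The retailer offers 15.048 and keeps 240 − 15.048 = 224.952.
Round 2 (the supplier proposes): the retailer can get 224.952 next round, worth 0.89 × 224.952 = 200.20728 now; the supplier offers that and keeps 39.79272.
So by rejecting in round 1, the supplier gets 39.79272 next round, worth 0.57 × 39.79272 = 22.6818504 now.
Offer 40 ≥ 22.6818504, so the supplier accepts.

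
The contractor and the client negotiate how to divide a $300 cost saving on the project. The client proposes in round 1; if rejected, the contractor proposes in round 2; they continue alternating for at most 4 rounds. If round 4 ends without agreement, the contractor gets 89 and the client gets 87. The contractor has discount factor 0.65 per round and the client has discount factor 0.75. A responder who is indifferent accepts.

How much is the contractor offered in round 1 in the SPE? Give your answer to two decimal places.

Round 4 (the contractor proposes): the client gets 87 if talks fail, so the contractor offers 87 and keeps 213.
Round 3 (the client proposes): the contractor can get 213 next round, worth 0.65 × 213 = 138.45 now; the client offers that and keeps 161.55.
Round 2 (the contractor proposes): the client can get 161.55 next round, worth 0.75 × 161.55 = 121.1625 now. The contractor offers 121.1625 and keeps 300 − 121.1625 = 178.8375.
Round 1 (the client proposes): the contractor can get 178.8375 next round, worth 0.65 × 178.8375 = 116.244375 now; the client offers that and keeps 183.755625.

116.24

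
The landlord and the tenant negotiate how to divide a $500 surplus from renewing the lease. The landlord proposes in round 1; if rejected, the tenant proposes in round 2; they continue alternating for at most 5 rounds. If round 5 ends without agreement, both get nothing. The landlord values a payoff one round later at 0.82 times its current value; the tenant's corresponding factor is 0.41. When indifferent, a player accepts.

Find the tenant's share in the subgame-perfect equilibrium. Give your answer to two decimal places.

Round 5 (the landlord proposes): the tenant will accept anything ≥ 0, so the landlord offers 0 and keeps 500.
Round 4 (the tenant proposes): the landlord can get 500 next round, worth 0.82 × 500 = 410 now. The tenant offers 410 and keeps 500 − 410 = 90.
Round 3 (the landlord proposes): the tenant can get 90 next round, worth 0.41 × 90 = 36.9 now. The landlord offers 36.9 and keeps 500 − 36.9 = 463.1.
Round 2 (the tenant proposes): the landlord can get 463.1 next round, worth 0.82 × 463.1 = 379.742 now. The tenant offers 379.742 and keeps 500 − 379.742 = 120.258.
Round 1 (the landlord proposes): the tenant can get 120.258 next round, worth 0.41 × 120.258 = 49.30578 now. The landlord offers 49.30578 and keeps 500 − 49.30578 = 450.69422.

49.31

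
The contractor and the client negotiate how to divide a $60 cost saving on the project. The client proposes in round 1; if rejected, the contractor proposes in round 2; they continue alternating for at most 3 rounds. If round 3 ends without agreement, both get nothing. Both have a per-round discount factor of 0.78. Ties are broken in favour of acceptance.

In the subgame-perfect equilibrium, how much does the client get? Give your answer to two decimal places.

Round 3 (the client proposes): the contractor will accept anything ≥ 0, so the client offers 0 and keeps 60.
Round 2 (the contractor proposes): the client can get 60 next round, worth 0.78 × 60 = 46.8 now. The contractor offers 46.8 and keeps 60 − 46.8 = 13.2.
Round 1 (the client proposes): the contractor can get 13.2 next round, worth 0.78 × 13.2 = 10.296 now, so the client offers 10.296, keeping 49.704.

49.70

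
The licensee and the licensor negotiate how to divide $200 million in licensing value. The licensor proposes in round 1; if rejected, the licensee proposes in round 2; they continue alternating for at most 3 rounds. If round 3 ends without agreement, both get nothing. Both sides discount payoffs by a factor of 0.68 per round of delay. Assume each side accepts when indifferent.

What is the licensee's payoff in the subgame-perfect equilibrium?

Round 3 (the licensor proposes): the licensee will accept anything ≥ 0, so the licensor offers 0 and keeps 200.
Round 2 (the licensee proposes): the licensor can get 200 next round, worth 0.68 × 200 = 136 now, so the licensee offers 136, keeping 64.
Round 1 (the licensor proposes): the licensee can get 64 next round, worth 0.68 × 64 = 43.52 now. The licensor offers 43.52 and keeps 200 − 43.52 = 156.48.

43.52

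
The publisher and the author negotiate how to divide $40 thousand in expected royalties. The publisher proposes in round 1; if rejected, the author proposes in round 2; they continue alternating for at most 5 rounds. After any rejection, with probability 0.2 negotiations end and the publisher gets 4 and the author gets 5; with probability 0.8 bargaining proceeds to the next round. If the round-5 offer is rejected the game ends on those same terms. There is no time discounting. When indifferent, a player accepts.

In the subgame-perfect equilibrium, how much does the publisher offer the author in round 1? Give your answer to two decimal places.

13.13

Round 5 (the publisher proposes): the author gets 5 if talks fail, so the publisher offers 5 and keeps 35.
Round 4 (the author proposes): rejecting gives the publisher an expected 0.8 × 35 + 0.2 × 4 = 28.8. The author offers 28.8 and keeps 40 − 28.8 = 11.2.
Round 3 (the publisher proposes): rejecting gives the author an expected 0.8 × 11.2 + 0.2 × 5 = 9.96; the publisher offers that and keeps 30.04.
Round 2 (the author proposes): rejecting gives the publisher an expected 0.8 × 30.04 + 0.2 × 4 = 24.832; the author offers that and keeps 15.168.
Round 1 (the publisher proposes): rejecting gives the author an expected 0.8 × 15.168 + 0.2 × 5 = 13.1344. The publisher offers 13.1344 and keeps 40 − 13.1344 = 26.8656.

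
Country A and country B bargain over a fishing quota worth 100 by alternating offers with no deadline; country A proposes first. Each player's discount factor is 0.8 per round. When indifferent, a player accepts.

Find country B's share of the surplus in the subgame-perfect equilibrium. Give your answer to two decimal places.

Let x be country A's share when country A proposes and y be country B's share when country B proposes.
Country B accepts iff offered ≥ 0.8·y, so x = 100 − 0.8y. Symmetrically y = 100 − 0.8x.
Substituting: x = 100 − 0.8(100 − 0.8x), giving x(1 − 0.8·0.8) = 100(1 − 0.8).
So x = 100 × 0.2 / 0.36 ≈ 55.5556, and country B receives 100 − x ≈ 44.4444.

44.44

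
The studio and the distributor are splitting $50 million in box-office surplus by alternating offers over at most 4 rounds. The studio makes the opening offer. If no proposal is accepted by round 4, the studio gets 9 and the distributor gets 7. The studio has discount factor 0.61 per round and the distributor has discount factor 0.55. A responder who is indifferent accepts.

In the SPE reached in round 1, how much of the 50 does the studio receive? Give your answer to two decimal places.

Round 4 (the distributor proposes): the studio gets 9 if talks fail, so the distributor offers 9 and keeps 41.
Round 3 (the studio proposes): the distributor can get 41 next round, worth 0.55 × 41 = 22.55 now. The studio offers 22.55 and keeps 50 − 22.55 = 27.45.
Round 2 (the distributor proposes): the studio can get 27.45 next round, worth 0.61 × 27.45 = 16.7445 now; the distributor offers that and keeps 33.2555.
Round 1 (the studio proposes): the distributor can get 33.2555 next round, worth 0.55 × 33.2555 = 18.290525 now; the studio offers that and keeps 31.709475.

31.71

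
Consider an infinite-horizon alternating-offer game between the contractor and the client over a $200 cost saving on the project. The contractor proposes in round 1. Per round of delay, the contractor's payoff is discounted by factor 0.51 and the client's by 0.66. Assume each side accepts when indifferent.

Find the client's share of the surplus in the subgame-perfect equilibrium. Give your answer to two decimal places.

Let x be the contractor's share when the contractor proposes and y be the client's share when the client proposes.
The client accepts iff offered ≥ 0.66·y, so x = 200 − 0.66y. Symmetrically y = 200 − 0.51x.
Substituting: x = 200 − 0.66(200 − 0.51x), giving x(1 − 0.51·0.66) = 200(1 − 0.66).
So x = 200 × 0.34 / 0.6634 ≈ 102.5023, and the client receives 200 − x ≈ 97.4977.

97.50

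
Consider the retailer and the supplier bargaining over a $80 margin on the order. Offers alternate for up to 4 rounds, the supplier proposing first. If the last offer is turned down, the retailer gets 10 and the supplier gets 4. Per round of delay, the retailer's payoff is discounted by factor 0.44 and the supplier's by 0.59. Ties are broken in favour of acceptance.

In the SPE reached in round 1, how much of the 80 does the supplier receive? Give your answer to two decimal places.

Work backward from the last round.
Round 4 (the retailer proposes): the supplier gets 4 if talks fail, so the retailer offers 4 and keeps 76.
Round 3 (the supplier proposes): the retailer can get 76 next round, worth 0.44 × 76 = 33.44 now. The supplier offers 33.44 and keeps 80 − 33.44 = 46.56.
Round 2 (the retailer proposes): the supplier can get 46.56 next round, worth 0.59 × 46.56 = 27.4704 now; the retailer offers that and keeps 52.5296.
Round 1 (the supplier proposes): the retailer can get 52.5296 next round, worth 0.44 × 52.5296 = 23.113024 now, so the supplier offers 23.113024, keeping 56.886976.

56.89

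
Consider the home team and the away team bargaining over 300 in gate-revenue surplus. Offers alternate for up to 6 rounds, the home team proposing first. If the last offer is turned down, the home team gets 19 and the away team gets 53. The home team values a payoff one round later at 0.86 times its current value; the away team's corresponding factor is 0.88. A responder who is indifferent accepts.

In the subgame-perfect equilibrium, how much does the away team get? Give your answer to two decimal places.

Solve by backward induction from round 6.
Round 6 (the away team proposes): the home team gets 19 if talks fail, so the away team offers 19 and keeps 281.
Round 5 (the home team proposes): the away team can get 281 next round, worth 0.88 × 281 = 247.28 now, so the home team offers 247.28, keeping 52.72.
Round 4 (the away team proposes): the home team can get 52.72 next round, worth 0.86 × 52.72 = 45.3392 now, so the away team offers 45.3392, keeping 254.6608.
Round 3 (the home team proposes): the away team can get 254.6608 next round, worth 0.88 × 254.6608 = 224.101504 now. The home team offers 224.101504 and keeps 300 − 224.101504 = 75.898496.
Round 2 (the away team proposes): the home team can get 75.898496 next round, worth 0.86 × 75.898496 = 65.27270656 now, so the away team offers 65.27270656, keeping 234.72729344.
Round 1 (the home team proposes): the away team can get 234.72729344 next round, worth 0.88 × 234.72729344 = 206.5600182272 now; the home team offers that and keeps 93.4399817728.

206.56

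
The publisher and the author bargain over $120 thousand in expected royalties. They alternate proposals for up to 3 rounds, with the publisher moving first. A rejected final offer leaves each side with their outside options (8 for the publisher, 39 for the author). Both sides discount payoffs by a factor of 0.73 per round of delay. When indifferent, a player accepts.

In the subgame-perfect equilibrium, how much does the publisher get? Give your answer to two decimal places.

Round 3 (the publisher proposes): the author gets 39 if talks fail, so the publisher offers 39 and keeps 81.
Round 2 (the author proposes): the publisher can get 81 next round, worth 0.73 × 81 = 59.13 now, so the author offers 59.13, keeping 60.87.
Round 1 (the publisher proposes): the author can get 60.87 next round, worth 0.73 × 60.87 = 44.4351 now. The publisher offers 44.4351 and keeps 120 − 44.4351 = 75.5649.

75.56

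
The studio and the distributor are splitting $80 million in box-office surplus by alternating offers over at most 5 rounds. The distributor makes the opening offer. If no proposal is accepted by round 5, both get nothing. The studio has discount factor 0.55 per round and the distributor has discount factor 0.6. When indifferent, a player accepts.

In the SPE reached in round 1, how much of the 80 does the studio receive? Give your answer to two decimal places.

Round 5 (the distributor proposes): the studio will accept anything ≥ 0, so the distributor offers 0 and keeps 80.
Round 4 (the studio proposes): the distributor can get 80 next round, worth 0.6 × 80 = 48 now, so the studio offers 48, keeping 32.
Round 3 (the distributor proposes): the studio can get 32 next round, worth 0.55 × 32 = 17.6 now; the distributor offers that and keeps 62.4.
Round 2 (the studio proposes): the distributor can get 62.4 next round, worth 0.6 × 62.4 = 37.44 now, so the studio offers 37.44, keeping 42.56.
Round 1 (the distributor proposes): the studio can get 42.56 next round, worth 0.55 × 42.56 = 23.408 now. The distributor offers 23.408 and keeps 80 − 23.408 = 56.592.

23.41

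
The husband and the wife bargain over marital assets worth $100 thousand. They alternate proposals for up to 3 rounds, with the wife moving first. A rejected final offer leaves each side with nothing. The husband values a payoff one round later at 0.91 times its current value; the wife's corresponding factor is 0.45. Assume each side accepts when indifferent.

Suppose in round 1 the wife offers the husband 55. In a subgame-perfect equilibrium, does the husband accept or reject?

Accept

Work out the husband's continuation value if the offer is rejected.
Round 3 (the wife proposes): the husband will accept anything ≥ 0, so the wife offers 0 and keeps 100.
Round 2 (the husband proposes): the wife can get 100 next round, worth 0.45 × 100 = 45 now; the husband offers that and keeps 55.
So by rejecting in round 1, the husband gets 55 next round, worth 0.91 × 55 = 50.05 now.
Offer 55 ≥ 50.05, so the husband accepts.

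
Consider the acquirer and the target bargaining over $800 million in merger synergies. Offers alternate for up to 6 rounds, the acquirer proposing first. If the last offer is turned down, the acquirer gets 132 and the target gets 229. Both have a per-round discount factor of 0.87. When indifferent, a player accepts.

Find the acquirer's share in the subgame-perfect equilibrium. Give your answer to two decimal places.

Round 6 (the target proposes): the acquirer gets 132 if talks fail, so the target offers 132 and keeps 668.
Round 5 (the acquirer proposes): the target can get 668 next round, worth 0.87 × 668 = 581.16 now; the acquirer offers that and keeps 218.84.
Round 4 (the target proposes): the acquirer can get 218.84 next round, worth 0.87 × 218.84 = 190.3908 now; the target offers that and keeps 609.6092.
Round 3 (the acquirer proposes): the target can get 609.6092 next round, worth 0.87 × 609.6092 = 530.360004 now, so the acquirer offers 530.360004, keeping 269.639996.
Round 2 (the target proposes): the acquirer can get 269.639996 next round, worth 0.87 × 269.639996 = 234.58679652 now; the target offers that and keeps 565.41320348.
Round 1 (the acquirer proposes): the target can get 565.41320348 next round, worth 0.87 × 565.41320348 = 491.9094870276 now; the acquirer offers that and keeps 308.0905129724.

308.09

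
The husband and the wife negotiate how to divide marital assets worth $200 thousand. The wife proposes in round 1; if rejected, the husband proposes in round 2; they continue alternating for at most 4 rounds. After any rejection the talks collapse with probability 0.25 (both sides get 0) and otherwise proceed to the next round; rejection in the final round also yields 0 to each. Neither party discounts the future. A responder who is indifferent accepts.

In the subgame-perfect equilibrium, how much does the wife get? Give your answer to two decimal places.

78.13

By backward induction:
Round 4 (the husband proposes): rejection yields 0 for the wife; the husband offers 0 and keeps 200.
Round 3 (the wife proposes): rejecting gives the husband an expected 0.75 × 200 = 150; the wife offers that and keeps 50.
Round 2 (the husband proposes): rejecting gives the wife an expected 0.75 × 50 = 37.5; the husband offers that and keeps 162.5.
Round 1 (the wife proposes): rejecting gives the husband an expected 0.75 × 162.5 = 121.875. The wife offers 121.875 and keeps 200 − 121.875 = 78.125.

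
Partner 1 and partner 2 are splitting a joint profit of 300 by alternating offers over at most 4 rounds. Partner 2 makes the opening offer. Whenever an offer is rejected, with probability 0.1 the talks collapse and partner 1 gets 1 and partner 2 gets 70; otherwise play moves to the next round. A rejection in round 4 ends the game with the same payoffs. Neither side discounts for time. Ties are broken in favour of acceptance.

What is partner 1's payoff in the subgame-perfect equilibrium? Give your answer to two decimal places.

Round 4 (partner 1 proposes): partner 2 gets 70 if talks fail, so partner 1 offers 70 and keeps 230.
Round 3 (partner 2 proposes): rejecting gives partner 1 an expected 0.9 × 230 + 0.1 × 1 = 207.1; partner 2 offers that and keeps 92.9.
Round 2 (partner 1 proposes): rejecting gives partner 2 an expected 0.9 × 92.9 + 0.1 × 70 = 90.61; partner 1 offers that and keeps 209.39.
Round 1 (partner 2 proposes): rejecting gives partner 1 an expected 0.9 × 209.39 + 0.1 × 1 = 188.551. Partner 2 offers 188.551 and keeps 300 − 188.551 = 111.449.

188.55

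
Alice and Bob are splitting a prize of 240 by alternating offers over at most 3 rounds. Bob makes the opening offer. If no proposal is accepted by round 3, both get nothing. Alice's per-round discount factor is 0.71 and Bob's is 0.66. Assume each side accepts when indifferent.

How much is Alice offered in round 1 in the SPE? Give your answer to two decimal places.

Solve by backward induction from round 3.
Round 3 (Bob proposes): rejection yields 0 for Alice; Bob offers 0 and keeps 240.
Round 2 (Alice proposes): Bob can get 240 next round, worth 0.66 × 240 = 158.4 now; Alice offers that and keeps 81.6.
Round 1 (Bob proposes): Alice can get 81.6 next round, worth 0.71 × 81.6 = 57.936 now. Bob offers 57.936 and keeps 240 − 57.936 = 182.064.

57.94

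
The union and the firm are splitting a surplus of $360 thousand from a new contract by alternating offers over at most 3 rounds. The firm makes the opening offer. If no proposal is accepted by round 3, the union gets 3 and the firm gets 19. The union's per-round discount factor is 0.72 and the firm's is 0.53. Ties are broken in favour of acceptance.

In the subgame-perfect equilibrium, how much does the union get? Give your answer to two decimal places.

Work backward from the last round.
Round 3 (the firm proposes): the union gets 3 if talks fail, so the firm offers 3 and keeps 357.
Round 2 (the union proposes): the firm can get 357 next round, worth 0.53 × 357 = 189.21 now; the union offers that and keeps 170.79.
Round 1 (the firm proposes): the union can get 170.79 next round, worth 0.72 × 170.79 = 122.9688 now, so the firm offers 122.9688, keeping 237.0312.

122.97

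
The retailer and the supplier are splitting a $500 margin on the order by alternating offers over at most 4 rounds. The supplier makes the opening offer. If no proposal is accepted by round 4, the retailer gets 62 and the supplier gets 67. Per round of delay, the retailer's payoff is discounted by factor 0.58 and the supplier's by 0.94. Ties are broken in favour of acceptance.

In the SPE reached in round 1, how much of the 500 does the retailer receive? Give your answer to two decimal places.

154.32

Round 4 (the retailer proposes): the supplier gets 67 if talks fail, so the retailer offers 67 and keeps 433.
Round 3 (the supplier proposes): the retailer can get 433 next round, worth 0.58 × 433 = 251.14 now. The supplier offers 251.14 and keeps 500 − 251.14 = 248.86.
Round 2 (the retailer proposes): the supplier can get 248.86 next round, worth 0.94 × 248.86 = 233.9284 now. The retailer offers 233.9284 and keeps 500 − 233.9284 = 266.0716.
Round 1 (the supplier proposes): the retailer can get 266.0716 next round, worth 0.58 × 266.0716 = 154.321528 now, so the supplier offers 154.321528, keeping 345.678472.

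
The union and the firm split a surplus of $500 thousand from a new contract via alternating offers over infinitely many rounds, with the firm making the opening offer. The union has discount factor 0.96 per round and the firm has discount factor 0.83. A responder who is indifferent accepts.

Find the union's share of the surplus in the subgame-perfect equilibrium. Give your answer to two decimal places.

In a stationary SPE each proposer offers the other exactly their discounted continuation value.
If the firm keeps x when proposing and the union keeps y when proposing, then x = 500 − 0.96y and y = 500 − 0.83x.
Solving: x = 500(1 − 0.96) / (1 − 0.83·0.96) = 20 / 0.2032 ≈ 98.4252.
The union gets 500 − 98.4252 ≈ 401.5748.

401.57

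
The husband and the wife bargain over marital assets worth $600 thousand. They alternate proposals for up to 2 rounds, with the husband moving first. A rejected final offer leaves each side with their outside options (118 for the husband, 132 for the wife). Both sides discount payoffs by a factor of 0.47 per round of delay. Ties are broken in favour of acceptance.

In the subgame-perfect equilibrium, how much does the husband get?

373.46

By backward induction:
Round 2 (the wife proposes): the husband gets 118 if talks fail, so the wife offers 118 and keeps 482.
Round 1 (the husband proposes): the wife can get 482 next round, worth 0.47 × 482 = 226.54 now. The husband offers 226.54 and keeps 600 − 226.54 = 373.46.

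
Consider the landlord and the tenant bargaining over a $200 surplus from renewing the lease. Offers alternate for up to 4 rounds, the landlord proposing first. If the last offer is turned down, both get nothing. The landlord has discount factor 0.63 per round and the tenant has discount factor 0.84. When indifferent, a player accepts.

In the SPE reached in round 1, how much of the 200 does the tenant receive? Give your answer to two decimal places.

151.07

By backward induction:
Round 4 (the tenant proposes): the landlord will accept anything ≥ 0, so the tenant offers 0 and keeps 200.
Round 3 (the landlord proposes): the tenant can get 200 next round, worth 0.84 × 200 = 168 now. The landlord offers 168 and keeps 200 − 168 = 32.
Round 2 (the tenant proposes): the landlord can get 32 next round, worth 0.63 × 32 = 20.16 now. The tenant offers 20.16 and keeps 200 − 20.16 = 179.84.
Round 1 (the landlord proposes): the tenant can get 179.84 next round, worth 0.84 × 179.84 = 151.0656 now; the landlord offers that and keeps 48.9344.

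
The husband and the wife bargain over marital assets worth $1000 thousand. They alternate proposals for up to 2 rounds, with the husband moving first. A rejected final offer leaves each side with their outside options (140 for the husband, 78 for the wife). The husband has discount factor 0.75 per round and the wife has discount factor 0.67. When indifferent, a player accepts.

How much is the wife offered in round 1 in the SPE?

Round 2 (the wife proposes): the husband gets 140 if talks fail, so the wife offers 140 and keeps 860.
Round 1 (the husband proposes): the wife can get 860 next round, worth 0.67 × 860 = 576.2 now. The husband offers 576.2 and keeps 1000 − 576.2 = 423.8.

576.2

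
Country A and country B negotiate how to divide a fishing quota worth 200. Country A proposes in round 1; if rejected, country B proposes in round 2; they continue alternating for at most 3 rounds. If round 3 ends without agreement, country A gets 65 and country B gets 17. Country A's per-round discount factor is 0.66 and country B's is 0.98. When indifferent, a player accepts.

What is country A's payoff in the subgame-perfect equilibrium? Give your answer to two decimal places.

122.36

Work backward from the last round.
Round 3 (country A proposes): country B gets 17 if talks fail, so country A offers 17 and keeps 183.
Round 2 (country B proposes): country A can get 183 next round, worth 0.66 × 183 = 120.78 now. Country B offers 120.78 and keeps 200 − 120.78 = 79.22.
Round 1 (country A proposes): country B can get 79.22 next round, worth 0.98 × 79.22 = 77.6356 now. Country A offers 77.6356 and keeps 200 − 77.6356 = 122.3644.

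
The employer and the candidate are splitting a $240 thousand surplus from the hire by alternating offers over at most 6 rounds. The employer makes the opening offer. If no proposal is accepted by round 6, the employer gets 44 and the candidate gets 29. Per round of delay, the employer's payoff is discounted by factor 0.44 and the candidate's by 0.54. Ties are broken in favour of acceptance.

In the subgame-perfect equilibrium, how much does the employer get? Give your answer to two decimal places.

Round 6 (the candidate proposes): the employer gets 44 if talks fail, so the candidate offers 44 and keeps 196.
Round 5 (the employer proposes): the candidate can get 196 next round, worth 0.54 × 196 = 105.84 now. The employer offers 105.84 and keeps 240 − 105.84 = 134.16.
Round 4 (the candidate proposes): the employer can get 134.16 next round, worth 0.44 × 134.16 = 59.0304 now, so the candidate offers 59.0304, keeping 180.9696.
Round 3 (the employer proposes): the candidate can get 180.9696 next round, worth 0.54 × 180.9696 = 97.723584 now; the employer offers that and keeps 142.276416.
Round 2 (the candidate proposes): the employer can get 142.276416 next round, worth 0.44 × 142.276416 = 62.60162304 now, so the candidate offers 62.60162304, keeping 177.39837696.
Round 1 (the employer proposes): the candidate can get 177.39837696 next round, worth 0.54 × 177.39837696 = 95.7951235584 now; the employer offers that and keeps 144.2048764416.

144.20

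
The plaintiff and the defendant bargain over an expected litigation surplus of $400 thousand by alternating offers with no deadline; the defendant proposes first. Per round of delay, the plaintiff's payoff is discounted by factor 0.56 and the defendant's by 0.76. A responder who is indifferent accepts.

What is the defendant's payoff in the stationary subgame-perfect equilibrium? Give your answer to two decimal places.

When the defendant proposes, the plaintiff accepts any offer worth at least 0.56 times what the plaintiff would get by proposing next round; and vice versa.
This gives x = 400 − 0.56y and y = 400 − 0.76x, where x and y are each side's share when it proposes.
Hence (1 − 0.56·0.76)x = 400(1 − 0.56), i.e. 0.5744·x = 176.
x ≈ 306.4067; the plaintiff's share is 400 − x ≈ 93.5933.

306.41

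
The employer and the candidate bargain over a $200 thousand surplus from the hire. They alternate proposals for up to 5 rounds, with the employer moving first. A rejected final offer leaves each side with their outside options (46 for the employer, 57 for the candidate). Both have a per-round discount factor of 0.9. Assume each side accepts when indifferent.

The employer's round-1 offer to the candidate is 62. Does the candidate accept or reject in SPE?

Round 5 (the employer proposes): the candidate gets 57 if talks fail, so the employer offers 57 and keeps 143.
Round 4 (the candidate proposes): the employer can get 143 next round, worth 0.9 × 143 = 128.7 now, so the candidate offers 128.7, keeping 71.3.
Round 3 (the employer proposes): the candidate can get 71.3 next round, worth 0.9 × 71.3 = 64.17 now, so the employer offers 64.17, keeping 135.83.
Round 2 (the candidate proposes): the employer can get 135.83 next round, worth 0.9 × 135.83 = 122.247 now; the candidate offers that and keeps 77.753.
So by rejecting in round 1, the candidate gets 77.753 next round, worth 0.9 × 77.753 = 69.9777 now.
Offer 62 < 69.9777, so the candidate rejects.

Reject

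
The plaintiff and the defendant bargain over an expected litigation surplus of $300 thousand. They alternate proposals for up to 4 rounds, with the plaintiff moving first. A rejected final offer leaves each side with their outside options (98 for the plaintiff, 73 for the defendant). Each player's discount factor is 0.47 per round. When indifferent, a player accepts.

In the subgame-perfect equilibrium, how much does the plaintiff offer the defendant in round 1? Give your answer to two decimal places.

95.70

Work backward from the last round.
Round 4 (the defendant proposes): the plaintiff gets 98 if talks fail, so the defendant offers 98 and keeps 202.
Round 3 (the plaintiff proposes): the defendant can get 202 next round, worth 0.47 × 202 = 94.94 now. The plaintiff offers 94.94 and keeps 300 − 94.94 = 205.06.
Round 2 (the defendant proposes): the plaintiff can get 205.06 next round, worth 0.47 × 205.06 = 96.3782 now, so the defendant offers 96.3782, keeping 203.6218.
Round 1 (the plaintiff proposes): the defendant can get 203.6218 next round, worth 0.47 × 203.6218 = 95.702246 now. The plaintiff offers 95.702246 and keeps 300 − 95.702246 = 204.297754.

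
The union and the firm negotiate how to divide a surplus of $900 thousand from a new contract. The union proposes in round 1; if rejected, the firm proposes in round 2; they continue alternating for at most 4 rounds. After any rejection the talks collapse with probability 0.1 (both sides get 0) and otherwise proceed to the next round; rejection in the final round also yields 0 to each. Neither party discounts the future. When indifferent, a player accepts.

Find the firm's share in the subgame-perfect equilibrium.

737.1

By backward induction:
Round 4 (the firm proposes): rejection yields 0 for the union; the firm offers 0 and keeps 900.
Round 3 (the union proposes): rejecting gives the firm an expected 0.9 × 900 = 810, so the union offers 810, keeping 90.
Round 2 (the firm proposes): rejecting gives the union an expected 0.9 × 90 = 81; the firm offers that and keeps 819.
Round 1 (the union proposes): rejecting gives the firm an expected 0.9 × 819 = 737.1. The union offers 737.1 and keeps 900 − 737.1 = 162.9.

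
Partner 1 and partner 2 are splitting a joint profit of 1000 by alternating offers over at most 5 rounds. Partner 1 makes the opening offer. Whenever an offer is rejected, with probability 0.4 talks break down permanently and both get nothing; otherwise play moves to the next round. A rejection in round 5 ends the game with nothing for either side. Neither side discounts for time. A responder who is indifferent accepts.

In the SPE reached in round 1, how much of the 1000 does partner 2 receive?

Round 5 (partner 1 proposes): rejection yields 0 for partner 2; partner 1 offers 0 and keeps 1000.
Round 4 (partner 2 proposes): rejecting gives partner 1 an expected 0.6 × 1000 = 600, so partner 2 offers 600, keeping 400.
Round 3 (partner 1 proposes): rejecting gives partner 2 an expected 0.6 × 400 = 240, so partner 1 offers 240, keeping 760.
Round 2 (partner 2 proposes): rejecting gives partner 1 an expected 0.6 × 760 = 456; partner 2 offers that and keeps 544.
Round 1 (partner 1 proposes): rejecting gives partner 2 an expected 0.6 × 544 = 326.4, so partner 1 offers 326.4, keeping 673.6.

326.4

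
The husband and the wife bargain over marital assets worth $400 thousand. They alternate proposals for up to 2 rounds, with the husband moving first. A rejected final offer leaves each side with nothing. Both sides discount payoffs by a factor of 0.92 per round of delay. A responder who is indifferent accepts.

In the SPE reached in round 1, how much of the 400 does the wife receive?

368

Work backward from the last round.
Round 2 (the wife proposes): rejection yields 0 for the husband; the wife offers 0 and keeps 400.
Round 1 (the husband proposes): the wife can get 400 next round, worth 0.92 × 400 = 368 now; the husband offers that and keeps 32.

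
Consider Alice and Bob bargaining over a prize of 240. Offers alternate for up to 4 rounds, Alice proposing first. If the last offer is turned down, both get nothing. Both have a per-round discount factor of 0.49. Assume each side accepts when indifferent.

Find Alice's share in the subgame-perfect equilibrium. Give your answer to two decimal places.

151.79

Round 4 (Bob proposes): rejection yields 0 for Alice; Bob offers 0 and keeps 240.
Round 3 (Alice proposes): Bob can get 240 next round, worth 0.49 × 240 = 117.6 now. Alice offers 117.6 and keeps 240 − 117.6 = 122.4.
Round 2 (Bob proposes): Alice can get 122.4 next round, worth 0.49 × 122.4 = 59.976 now. Bob offers 59.976 and keeps 240 − 59.976 = 180.024.
Round 1 (Alice proposes): Bob can get 180.024 next round, worth 0.49 × 180.024 = 88.21176 now, so Alice offers 88.21176, keeping 151.78824.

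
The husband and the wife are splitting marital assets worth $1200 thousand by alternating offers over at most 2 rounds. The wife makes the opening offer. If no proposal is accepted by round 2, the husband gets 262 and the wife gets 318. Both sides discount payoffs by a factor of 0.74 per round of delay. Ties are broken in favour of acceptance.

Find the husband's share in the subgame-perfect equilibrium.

Round 2 (the husband proposes): the wife gets 318 if talks fail, so the husband offers 318 and keeps 882.
Round 1 (the wife proposes): the husband can get 882 next round, worth 0.74 × 882 = 652.68 now; the wife offers that and keeps 547.32.

652.68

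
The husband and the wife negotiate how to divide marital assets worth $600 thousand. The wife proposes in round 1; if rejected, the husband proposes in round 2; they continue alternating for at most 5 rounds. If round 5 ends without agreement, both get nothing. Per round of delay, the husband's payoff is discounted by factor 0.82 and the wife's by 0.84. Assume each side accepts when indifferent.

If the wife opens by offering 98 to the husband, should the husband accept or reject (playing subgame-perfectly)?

Reject

Work out the husband's continuation value if the offer is rejected.
Round 5 (the wife proposes): rejection yields 0 for the husband; the wife offers 0 and keeps 600.
Round 4 (the husband proposes): the wife can get 600 next round, worth 0.84 × 600 = 504 now. The husband offers 504 and keeps 600 − 504 = 96.
Round 3 (the wife proposes): the husband can get 96 next round, worth 0.82 × 96 = 78.72 now; the wife offers that and keeps 521.28.
Round 2 (the husband proposes): the wife can get 521.28 next round, worth 0.84 × 521.28 = 437.8752 now, so the husband offers 437.8752, keeping 162.1248.
So by rejecting in round 1, the husband gets 162.1248 next round, worth 0.82 × 162.1248 = 132.942336 now.
Offer 98 < 132.942336, so the husband rejects.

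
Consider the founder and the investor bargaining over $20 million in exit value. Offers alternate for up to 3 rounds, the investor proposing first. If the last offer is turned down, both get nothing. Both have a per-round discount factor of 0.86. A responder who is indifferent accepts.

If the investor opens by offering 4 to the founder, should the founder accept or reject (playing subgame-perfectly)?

Accept

Round 3 (the investor proposes): rejection yields 0 for the founder; the investor offers 0 and keeps 20.
Round 2 (the founder proposes): the investor can get 20 next round, worth 0.86 × 20 = 17.2 now; the founder offers that and keeps 2.8.
So by rejecting in round 1, the founder gets 2.8 next round, worth 0.86 × 2.8 = 2.408 now.
Offer 4 ≥ 2.408, so the founder accepts.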